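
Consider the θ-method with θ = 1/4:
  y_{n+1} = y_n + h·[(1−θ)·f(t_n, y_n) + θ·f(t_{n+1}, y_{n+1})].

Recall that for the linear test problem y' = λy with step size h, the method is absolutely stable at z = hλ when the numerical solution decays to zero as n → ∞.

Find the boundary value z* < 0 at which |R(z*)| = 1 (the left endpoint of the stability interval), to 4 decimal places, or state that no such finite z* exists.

Set f=λy, z=hλ:
  y_{n+1} = y_n + z·[3/4·y_n + 1/4·y_{n+1}] ⇒ (1 − 1/4z)y_{n+1} = (1 + 3/4z)y_n
  ⇒ R(z) = (1 + 3/4z)/(1 − 1/4z).

Need |R(x)|<1, x<0.
x=-1.78: |R|=0.2318
R=−1: 1+3/4x = −1+1/4x ⇒ -1/2x=2 ⇒ x=2/(-1/2)=-4.0000
Confirm numerically:
  x=-3.903: |R|=0.97545 <1
  x=-3.873: |R|=0.96774 <1
  x=-2.468: |R|=0.52628 <1
  x=-4.593: |R|=1.13802 >1
  x=-4.456: |R|=1.10785 >1
  x=-4.397: |R|=1.09456 >1
So |R|<1 on (-4.0000, 0).

z* = -4.0000.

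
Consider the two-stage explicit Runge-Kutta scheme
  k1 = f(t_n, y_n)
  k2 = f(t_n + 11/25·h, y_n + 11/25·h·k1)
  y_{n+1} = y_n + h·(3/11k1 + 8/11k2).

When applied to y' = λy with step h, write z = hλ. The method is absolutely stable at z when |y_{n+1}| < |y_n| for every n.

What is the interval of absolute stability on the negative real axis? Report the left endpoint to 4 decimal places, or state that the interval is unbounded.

Set f=λy, z=hλ:
  k1=λy_n ⇒ h·k1=z·y_n;  k2=λ(1+11/25z)y_n ⇒ h·k2=z(1+11/25z)y_n
  y_{n+1}/y_n = 1 + 3/11z + 8/11z(1+11/25z) = 1 + z + 8/25z²
  R(z) = 1 + z + 8/25z².

Boundary: |R(x)|=1, x<0.
x=-1.03: |R|=0.3095
R=1: x+8/25x²=0 ⇒ x=−25/8=-3.1250; min R=1−1/(4·8/25)=0.2188>−1
Confirm numerically:
  x=-2.845: |R|=0.74509 <1
  x=-2.646: |R|=0.59442 <1
  x=-1.582: |R|=0.21887 <1
  x=-1.559: |R|=0.21875 <1
  x=-3.265: |R|=1.14627 >1
  x=-3.217: |R|=1.09471 >1
So |R|<1 on (-3.1250, 0).

z∈(-3.1250,0).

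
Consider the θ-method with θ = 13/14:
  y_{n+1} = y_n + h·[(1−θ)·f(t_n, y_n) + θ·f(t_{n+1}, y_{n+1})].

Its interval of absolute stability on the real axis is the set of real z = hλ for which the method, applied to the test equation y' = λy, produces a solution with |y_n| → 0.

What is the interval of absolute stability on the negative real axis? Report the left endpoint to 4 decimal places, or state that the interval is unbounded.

Set f=λy, z=hλ:
  y_{n+1} = y_n + z·[1/14·y_n + 13/14·y_{n+1}] ⇒ (1 − 13/14z)y_{n+1} = (1 + 1/14z)y_n
  Hence R(z) = (1 + 1/14z)/(1 − 13/14z).

Solve |R(x)|<1 on ℝ⁻.
x=-0.77: |R|=0.5510
x=-2: |R|=0.3000
x=-10: |R|=0.0278
x=-100: |R|=0.0654
θ=13/14≥1/2 ⇒ |1+1/14x|<|1−13/14x| ∀x<0 ⇒ stable on all of ℝ⁻.

interval (−∞, 0).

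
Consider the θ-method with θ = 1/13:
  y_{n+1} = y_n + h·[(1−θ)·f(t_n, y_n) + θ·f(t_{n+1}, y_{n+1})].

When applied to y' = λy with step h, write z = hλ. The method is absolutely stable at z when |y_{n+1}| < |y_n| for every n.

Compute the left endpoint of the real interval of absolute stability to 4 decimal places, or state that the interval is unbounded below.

z* = -2.3636.

With y'=λy (z=hλ):
  y_{n+1} = y_n + z·[12/13·y_n + 1/13·y_{n+1}] ⇒ (1 − 1/13z)y_{n+1} = (1 + 12/13z)y_n
  ⇒ R(z) = (1 + 12/13z)/(1 − 1/13z).

Solve |R(x)|<1 on ℝ⁻.
x=-1.53: |R|=0.3689
R=−1: 1+12/13x = −1+1/13x ⇒ -11/13x=2 ⇒ x=2/(-11/13)=-2.3636
Confirm numerically:
  x=-2.207: |R|=0.88670 <1
  x=-1.562: |R|=0.39445 <1
  x=-1.453: |R|=0.30693 <1
  x=-0.973: |R|=0.09475 <1
  x=-2.956: |R|=1.40837 >1
  x=-2.684: |R|=1.22469 >1
  x=-2.673: |R|=1.21712 >1
So |R|<1 on (-2.3636, 0).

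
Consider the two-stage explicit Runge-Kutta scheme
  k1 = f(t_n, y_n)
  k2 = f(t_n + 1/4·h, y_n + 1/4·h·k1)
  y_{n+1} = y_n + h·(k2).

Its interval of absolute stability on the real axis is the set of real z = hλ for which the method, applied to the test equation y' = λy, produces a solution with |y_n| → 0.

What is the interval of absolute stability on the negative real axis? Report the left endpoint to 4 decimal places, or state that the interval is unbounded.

On y'=λy, z=hλ:
  k1=λy_n ⇒ h·k1=z·y_n;  k2=λ(1+1/4z)y_n ⇒ h·k2=z(1+1/4z)y_n
  y_{n+1}/y_n = 1 + z(1+1/4z) = 1 + z + 1/4z²
  ⇒ R(z) = 1 + z + 1/4z².

Boundary: |R(x)|=1, x<0.
x=-1.6: |R|=0.0400
R=1: x+1/4x²=0 ⇒ x=−4=-4.0000; min R=1−1/(4·1/4)=0.0000>−1
Confirm numerically:
  x=-3.435: |R|=0.51481 <1
  x=-2.270: |R|=0.01823 <1
  x=-2.136: |R|=0.00462 <1
  x=-4.172: |R|=1.17940 >1
  x=-4.122: |R|=1.12572 >1
So |R|<1 on (-4.0000, 0).

z∈(-4.0000,0).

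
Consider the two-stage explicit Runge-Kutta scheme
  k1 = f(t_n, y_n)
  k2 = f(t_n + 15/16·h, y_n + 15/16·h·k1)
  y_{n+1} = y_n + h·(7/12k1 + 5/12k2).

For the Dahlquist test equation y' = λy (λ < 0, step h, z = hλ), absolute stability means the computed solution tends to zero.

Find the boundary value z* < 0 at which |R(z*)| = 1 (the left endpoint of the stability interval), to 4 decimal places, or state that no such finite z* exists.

z* = -2.5600.

Test eqn y'=λy, z=hλ:
  k1=λy_n ⇒ h·k1=z·y_n;  k2=λ(1+15/16z)y_n ⇒ h·k2=z(1+15/16z)y_n
  y_{n+1}/y_n = 1 + 7/12z + 5/12z(1+15/16z) = 1 + z + 25/64z²
  R(z) = 1 + z + 25/64z².

Need |R(x)|<1, x<0.
x=-1.3: |R|=0.3602
R=1: x+25/64x²=0 ⇒ x=−64/25=-2.5600; min R=1−1/(4·25/64)=0.3600>−1
Confirm numerically:
  x=-2.429: |R|=0.87570 <1
  x=-1.338: |R|=0.36131 <1
  x=-1.332: |R|=0.36106 <1
  x=-1.049: |R|=0.38084 <1
  x=-3.129: |R|=1.69547 >1
  x=-2.658: |R|=1.10175 >1
So |R|<1 on (-2.5600, 0).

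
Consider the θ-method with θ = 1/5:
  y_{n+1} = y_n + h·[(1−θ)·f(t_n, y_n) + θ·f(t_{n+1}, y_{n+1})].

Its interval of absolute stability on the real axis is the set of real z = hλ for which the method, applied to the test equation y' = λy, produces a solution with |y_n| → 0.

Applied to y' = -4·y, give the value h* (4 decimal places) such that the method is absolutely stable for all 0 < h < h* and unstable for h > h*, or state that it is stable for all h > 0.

With y'=λy (z=hλ):
  y_{n+1} = y_n + z·[4/5·y_n + 1/5·y_{n+1}] ⇒ (1 − 1/5z)y_{n+1} = (1 + 4/5z)y_n
  Hence R(z) = (1 + 4/5z)/(1 − 1/5z).

Boundary: |R(x)|=1, x<0.
x=-1.21: |R|=0.0258
R=−1: 1+4/5x = −1+1/5x ⇒ -3/5x=2 ⇒ x=2/(-3/5)=-3.3333
Confirm numerically:
  x=-3.022: |R|=0.88357 <1
  x=-2.876: |R|=0.82580 <1
  x=-1.597: |R|=0.21040 <1
  x=-3.837: |R|=1.17099 >1
  x=-3.793: |R|=1.15683 >1
  x=-3.600: |R|=1.09302 >1
Interval (-3.3333, 0).

(-3.3333,0); λ=-4 ⇒ h* = (10/3)/4 = 0.8333.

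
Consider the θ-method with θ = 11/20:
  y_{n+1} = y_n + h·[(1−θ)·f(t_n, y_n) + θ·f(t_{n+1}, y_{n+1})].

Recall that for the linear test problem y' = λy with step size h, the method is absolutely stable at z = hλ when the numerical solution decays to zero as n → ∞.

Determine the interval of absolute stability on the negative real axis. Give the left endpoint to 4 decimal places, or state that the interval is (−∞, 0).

On y'=λy, z=hλ:
  y_{n+1} = y_n + z·[9/20·y_n + 11/20·y_{n+1}] ⇒ (1 − 11/20z)y_{n+1} = (1 + 9/20z)y_n
  so R(z) = (1 + 9/20z)/(1 − 11/20z).

Solve |R(x)|<1 on ℝ⁻.
x=-1.09: |R|=0.3185
x=-2: |R|=0.0476
x=-10: |R|=0.5385
x=-100: |R|=0.7857
θ=11/20≥1/2 ⇒ |1+9/20x|<|1−11/20x| ∀x<0 ⇒ unbounded interval.

(−∞, 0) — no finite endpoint.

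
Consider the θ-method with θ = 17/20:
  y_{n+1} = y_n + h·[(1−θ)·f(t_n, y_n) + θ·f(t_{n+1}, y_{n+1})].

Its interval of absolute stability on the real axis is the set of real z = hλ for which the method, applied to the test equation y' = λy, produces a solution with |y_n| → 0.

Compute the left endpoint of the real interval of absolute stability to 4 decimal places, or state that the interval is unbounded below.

unbounded; (−∞, 0).

Set f=λy, z=hλ:
  y_{n+1} = y_n + z·[3/20·y_n + 17/20·y_{n+1}] ⇒ (1 − 17/20z)y_{n+1} = (1 + 3/20z)y_n
  so R(z) = (1 + 3/20z)/(1 − 17/20z).

Boundary: |R(x)|=1, x<0.
x=-1.73: |R|=0.2997
x=-2: |R|=0.2593
x=-10: |R|=0.0526
x=-100: |R|=0.1628
θ=17/20≥1/2 ⇒ |1+3/20x|<|1−17/20x| ∀x<0 ⇒ stable on all of ℝ⁻.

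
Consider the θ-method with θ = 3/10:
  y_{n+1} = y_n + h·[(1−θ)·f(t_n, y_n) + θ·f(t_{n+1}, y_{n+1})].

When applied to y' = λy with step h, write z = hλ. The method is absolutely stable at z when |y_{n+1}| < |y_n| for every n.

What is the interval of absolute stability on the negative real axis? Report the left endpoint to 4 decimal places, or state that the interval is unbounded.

z∈(-5.0000,0).

With y'=λy (z=hλ):
  y_{n+1} = y_n + z·[7/10·y_n + 3/10·y_{n+1}] ⇒ (1 − 3/10z)y_{n+1} = (1 + 7/10z)y_n
  Hence R(z) = (1 + 7/10z)/(1 − 3/10z).

Solve |R(x)|<1 on ℝ⁻.
x=-1.76: |R|=0.1518
R=−1: 1+7/10x = −1+3/10x ⇒ -2/5x=2 ⇒ x=2/(-2/5)=-5.0000
Confirm numerically:
  x=-4.871: |R|=0.97904 <1
  x=-4.518: |R|=0.91815 <1
  x=-4.171: |R|=0.85271 <1
  x=-5.290: |R|=1.04484 >1
  x=-5.061: |R|=1.00969 >1
Interval (-5.0000, 0).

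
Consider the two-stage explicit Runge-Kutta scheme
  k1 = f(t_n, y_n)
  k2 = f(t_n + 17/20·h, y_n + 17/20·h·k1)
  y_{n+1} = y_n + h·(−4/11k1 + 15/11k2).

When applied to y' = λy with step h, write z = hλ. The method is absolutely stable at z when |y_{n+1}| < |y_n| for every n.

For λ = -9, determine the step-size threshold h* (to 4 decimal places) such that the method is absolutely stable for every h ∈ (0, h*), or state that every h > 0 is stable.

Set f=λy, z=hλ:
  k1=λy_n ⇒ h·k1=z·y_n;  k2=λ(1+17/20z)y_n ⇒ h·k2=z(1+17/20z)y_n
  y_{n+1}/y_n = 1 − 4/11z + 15/11z(1+17/20z) = 1 + z + 51/44z²
  R(z) = 1 + z + 51/44z².

Solve |R(x)|<1 on ℝ⁻.
x=-0.94: |R|=1.0842
R=1: x+51/44x²=0 ⇒ x=−44/51=-0.8627; min R=1−1/(4·51/44)=0.7843>−1
Confirm numerically:
  x=-0.688: |R|=0.86065 <1
  x=-0.516: |R|=0.79261 <1
  x=-0.379: |R|=0.78749 <1
  x=-1.116: |R|=1.32760 >1
  x=-0.924: |R|=1.06560 >1
So |R|<1 on (-0.8627, 0).

(-0.8627,0); λ=-9 ⇒ h* = (44/51)/9 = 0.0959.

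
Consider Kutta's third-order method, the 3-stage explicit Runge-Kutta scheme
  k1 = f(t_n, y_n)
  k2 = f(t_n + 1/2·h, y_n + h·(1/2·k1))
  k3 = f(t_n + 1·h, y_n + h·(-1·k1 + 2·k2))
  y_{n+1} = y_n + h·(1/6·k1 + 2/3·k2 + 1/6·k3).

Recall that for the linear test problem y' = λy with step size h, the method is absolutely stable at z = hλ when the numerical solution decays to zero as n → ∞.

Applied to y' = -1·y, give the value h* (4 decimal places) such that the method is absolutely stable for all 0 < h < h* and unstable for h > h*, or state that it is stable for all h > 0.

On y'=λy, z=hλ:
  order 3, 3-stage ⇒ R(z)=1+z+z^2/2+z^3/6
  (e.g. R(-1)=0.33333, |R|=0.33333)

Find x<0 with |R(x)|<1.
x=-1: |R|=0.3333
|R(-2.85)|=1.6469 |R(-2)|=0.3333 |R(-0.53)|=0.5856
Bisect:
  x_lo=-3.0447 |R|=2.1138  x_hi=-0.2860 |R|=0.7510
  mid=-1.66536 |R|=0.04844 →hi
  mid=-2.35504 |R|=0.75885 →hi
  mid=-2.69987 |R|=1.33525 →lo
  mid=-2.52746 |R|=1.02435 →lo
  mid=-2.44125 |R|=0.88625 →hi
  mid=-2.48435 |R|=0.95392 →hi
  mid=-2.50590 |R|=0.98879 →hi
  mid=-2.51668 |R|=1.00648 →lo
  mid=-2.51129 |R|=0.99761 →hi
  ...
  [-2.51281,-2.51264] ⇒ x*=-2.5127
Stable set (-2.5127, 0).

(-2.5127,0); λ=-1 ⇒ h* = 2.5127.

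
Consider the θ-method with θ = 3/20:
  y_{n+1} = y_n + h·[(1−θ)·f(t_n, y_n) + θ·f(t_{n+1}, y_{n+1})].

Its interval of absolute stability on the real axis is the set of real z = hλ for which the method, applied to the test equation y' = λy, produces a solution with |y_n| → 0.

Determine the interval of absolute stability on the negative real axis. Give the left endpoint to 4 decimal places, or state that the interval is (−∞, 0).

Set f=λy, z=hλ:
  y_{n+1} = y_n + z·[17/20·y_n + 3/20·y_{n+1}] ⇒ (1 − 3/20z)y_{n+1} = (1 + 17/20z)y_n
  Hence R(z) = (1 + 17/20z)/(1 − 3/20z).

Solve |R(x)|<1 on ℝ⁻.
x=-0.41: |R|=0.6138
R=−1: 1+17/20x = −1+3/20x ⇒ -7/10x=2 ⇒ x=2/(-7/10)=-2.8571
Confirm numerically:
  x=-2.553: |R|=0.84605 <1
  x=-2.332: |R|=0.72766 <1
  x=-1.495: |R|=0.22116 <1
  x=-3.405: |R|=1.25385 >1
  x=-3.092: |R|=1.11231 >1
  x=-2.967: |R|=1.05322 >1
Stable set (-2.8571, 0).

z∈(-2.8571,0).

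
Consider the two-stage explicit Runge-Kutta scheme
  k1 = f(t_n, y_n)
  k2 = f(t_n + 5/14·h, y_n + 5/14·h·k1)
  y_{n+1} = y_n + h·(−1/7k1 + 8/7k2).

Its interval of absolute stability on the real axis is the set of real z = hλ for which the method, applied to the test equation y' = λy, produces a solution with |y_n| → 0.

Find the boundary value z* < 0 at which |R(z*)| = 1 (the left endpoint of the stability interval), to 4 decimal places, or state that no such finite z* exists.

With y'=λy (z=hλ):
  k1=λy_n ⇒ h·k1=z·y_n;  k2=λ(1+5/14z)y_n ⇒ h·k2=z(1+5/14z)y_n
  y_{n+1}/y_n = 1 − 1/7z + 8/7z(1+5/14z) = 1 + z + 20/49z²
  Hence R(z) = 1 + z + 20/49z².

Need |R(x)|<1, x<0.
x=-0.57: |R|=0.5626
R=1: x+20/49x²=0 ⇒ x=−49/20=-2.4500; min R=1−1/(4·20/49)=0.3875>−1
Confirm numerically:
  x=-1.749: |R|=0.49957 <1
  x=-1.412: |R|=0.40177 <1
  x=-1.256: |R|=0.38789 <1
  x=-2.699: |R|=1.27431 >1
  x=-2.662: |R|=1.23034 >1
Interval (-2.4500, 0).

z* = -2.4500.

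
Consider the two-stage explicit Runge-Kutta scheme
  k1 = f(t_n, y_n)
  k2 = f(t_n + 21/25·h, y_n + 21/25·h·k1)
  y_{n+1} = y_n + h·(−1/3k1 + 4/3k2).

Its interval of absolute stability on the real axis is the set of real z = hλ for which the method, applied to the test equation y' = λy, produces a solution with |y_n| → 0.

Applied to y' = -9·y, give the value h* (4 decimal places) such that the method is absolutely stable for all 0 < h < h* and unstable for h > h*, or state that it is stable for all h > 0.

Test eqn y'=λy, z=hλ:
  k1=λy_n ⇒ h·k1=z·y_n;  k2=λ(1+21/25z)y_n ⇒ h·k2=z(1+21/25z)y_n
  y_{n+1}/y_n = 1 − 1/3z + 4/3z(1+21/25z) = 1 + z + 28/25z²
  R(z) = 1 + z + 28/25z².

Boundary: |R(x)|=1, x<0.
x=-0.85: |R|=0.9592
R=1: x+28/25x²=0 ⇒ x=−25/28=-0.8929; min R=1−1/(4·28/25)=0.7768>−1
Confirm numerically:
  x=-0.634: |R|=0.81619 <1
  x=-0.498: |R|=0.77976 <1
  x=-1.488: |R|=1.99184 >1
  x=-1.032: |R|=1.16083 >1
Interval (-0.8929, 0).

(-0.8929,0); λ=-9 ⇒ h* = (25/28)/9 = 0.0992.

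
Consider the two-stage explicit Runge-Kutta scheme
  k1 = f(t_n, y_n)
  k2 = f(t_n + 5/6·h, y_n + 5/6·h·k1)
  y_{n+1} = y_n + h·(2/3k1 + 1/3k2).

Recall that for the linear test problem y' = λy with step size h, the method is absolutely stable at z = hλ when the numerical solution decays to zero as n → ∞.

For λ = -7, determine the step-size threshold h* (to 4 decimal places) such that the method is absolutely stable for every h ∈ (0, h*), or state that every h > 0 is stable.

Set f=λy, z=hλ:
  k1=λy_n ⇒ h·k1=z·y_n;  k2=λ(1+5/6z)y_n ⇒ h·k2=z(1+5/6z)y_n
  y_{n+1}/y_n = 1 + 2/3z + 1/3z(1+5/6z) = 1 + z + 5/18z²
  Hence R(z) = 1 + z + 5/18z².

Find x<0 with |R(x)|<1.
x=-0.63: |R|=0.4803
R=1: x+5/18x²=0 ⇒ x=−18/5=-3.6000; min R=1−1/(4·5/18)=0.1000>−1
Confirm numerically:
  x=-3.473: |R|=0.87748 <1
  x=-3.236: |R|=0.67280 <1
  x=-1.625: |R|=0.10851 <1
  x=-1.505: |R|=0.12417 <1
  x=-4.116: |R|=1.58996 >1
  x=-3.807: |R|=1.21890 >1
  x=-3.795: |R|=1.20556 >1
So |R|<1 on (-3.6000, 0).

(-3.6000,0); λ=-7 ⇒ h* = (18/5)/7 = 0.5143.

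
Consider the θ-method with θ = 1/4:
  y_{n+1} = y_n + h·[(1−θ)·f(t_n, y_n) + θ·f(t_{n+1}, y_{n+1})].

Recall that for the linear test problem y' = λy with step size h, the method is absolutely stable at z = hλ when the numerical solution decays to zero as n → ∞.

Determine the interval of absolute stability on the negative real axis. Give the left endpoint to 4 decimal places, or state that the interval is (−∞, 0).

On y'=λy, z=hλ:
  y_{n+1} = y_n + z·[3/4·y_n + 1/4·y_{n+1}] ⇒ (1 − 1/4z)y_{n+1} = (1 + 3/4z)y_n
  so R(z) = (1 + 3/4z)/(1 − 1/4z).

Solve |R(x)|<1 on ℝ⁻.
x=-1.57: |R|=0.1275
R=−1: 1+3/4x = −1+1/4x ⇒ -1/2x=2 ⇒ x=2/(-1/2)=-4.0000
Confirm numerically:
  x=-3.802: |R|=0.94924 <1
  x=-2.827: |R|=0.65636 <1
  x=-1.918: |R|=0.29638 <1
  x=-1.655: |R|=0.17065 <1
  x=-4.530: |R|=1.12427 >1
  x=-4.346: |R|=1.08291 >1
  x=-4.213: |R|=1.05187 >1
Stable set (-4.0000, 0).

(-4.0000, 0).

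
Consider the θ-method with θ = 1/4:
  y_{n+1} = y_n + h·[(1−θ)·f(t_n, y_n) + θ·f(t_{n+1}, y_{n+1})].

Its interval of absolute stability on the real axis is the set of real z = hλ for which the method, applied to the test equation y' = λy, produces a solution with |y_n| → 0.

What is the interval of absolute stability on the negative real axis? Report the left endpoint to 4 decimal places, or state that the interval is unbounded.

On y'=λy, z=hλ:
  y_{n+1} = y_n + z·[3/4·y_n + 1/4·y_{n+1}] ⇒ (1 − 1/4z)y_{n+1} = (1 + 3/4z)y_n
  R(z) = (1 + 3/4z)/(1 − 1/4z).

Find x<0 with |R(x)|<1.
x=-1.58: |R|=0.1326
R=−1: 1+3/4x = −1+1/4x ⇒ -1/2x=2 ⇒ x=2/(-1/2)=-4.0000
Confirm numerically:
  x=-2.578: |R|=0.56765 <1
  x=-2.422: |R|=0.50856 <1
  x=-1.961: |R|=0.31589 <1
  x=-4.501: |R|=1.11787 >1
  x=-4.407: |R|=1.09682 >1
  x=-4.111: |R|=1.02737 >1
Interval (-4.0000, 0).

(-4.0000, 0).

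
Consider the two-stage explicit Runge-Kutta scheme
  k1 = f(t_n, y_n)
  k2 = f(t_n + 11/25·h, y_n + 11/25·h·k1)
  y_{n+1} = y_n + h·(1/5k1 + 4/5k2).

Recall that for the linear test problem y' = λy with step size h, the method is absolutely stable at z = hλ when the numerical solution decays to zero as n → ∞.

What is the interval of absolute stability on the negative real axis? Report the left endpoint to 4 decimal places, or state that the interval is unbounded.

(-2.8409, 0).

On y'=λy, z=hλ:
  k1=λy_n ⇒ h·k1=z·y_n;  k2=λ(1+11/25z)y_n ⇒ h·k2=z(1+11/25z)y_n
  y_{n+1}/y_n = 1 + 1/5z + 4/5z(1+11/25z) = 1 + z + 44/125z²
  so R(z) = 1 + z + 44/125z².

Boundary: |R(x)|=1, x<0.
x=-1.02: |R|=0.3462
R=1: x+44/125x²=0 ⇒ x=−125/44=-2.8409; min R=1−1/(4·44/125)=0.2898>−1
Confirm numerically:
  x=-2.105: |R|=0.45472 <1
  x=-1.811: |R|=0.34346 <1
  x=-1.684: |R|=0.31422 <1
  x=-1.352: |R|=0.29142 <1
  x=-3.172: |R|=1.36968 >1
  x=-2.904: |R|=1.06449 >1
  x=-2.903: |R|=1.06345 >1
Stable set (-2.8409, 0).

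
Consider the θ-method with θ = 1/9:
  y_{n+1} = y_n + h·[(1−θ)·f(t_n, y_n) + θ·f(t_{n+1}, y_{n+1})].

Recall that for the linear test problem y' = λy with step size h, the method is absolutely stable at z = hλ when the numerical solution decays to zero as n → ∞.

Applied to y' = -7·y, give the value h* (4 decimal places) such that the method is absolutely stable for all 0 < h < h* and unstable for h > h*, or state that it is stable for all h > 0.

On y'=λy, z=hλ:
  y_{n+1} = y_n + z·[8/9·y_n + 1/9·y_{n+1}] ⇒ (1 − 1/9z)y_{n+1} = (1 + 8/9z)y_n
  Hence R(z) = (1 + 8/9z)/(1 − 1/9z).

Need |R(x)|<1, x<0.
x=-0.74: |R|=0.3162
R=−1: 1+8/9x = −1+1/9x ⇒ -7/9x=2 ⇒ x=2/(-7/9)=-2.5714
Confirm numerically:
  x=-2.081: |R|=0.69019 <1
  x=-1.671: |R|=0.40933 <1
  x=-1.037: |R|=0.07014 <1
  x=-2.921: |R|=1.20527 >1
  x=-2.716: |R|=1.08638 >1
  x=-2.594: |R|=1.01363 >1
So |R|<1 on (-2.5714, 0).

(-2.5714,0); λ=-7 ⇒ h* = (18/7)/7 = 0.3673.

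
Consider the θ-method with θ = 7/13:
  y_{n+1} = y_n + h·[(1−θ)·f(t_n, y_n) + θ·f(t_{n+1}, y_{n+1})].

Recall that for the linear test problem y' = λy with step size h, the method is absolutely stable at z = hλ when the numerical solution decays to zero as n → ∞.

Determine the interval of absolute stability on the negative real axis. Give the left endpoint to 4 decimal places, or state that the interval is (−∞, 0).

interval (−∞, 0).

On y'=λy, z=hλ:
  y_{n+1} = y_n + z·[6/13·y_n + 7/13·y_{n+1}] ⇒ (1 − 7/13z)y_{n+1} = (1 + 6/13z)y_n
  ⇒ R(z) = (1 + 6/13z)/(1 − 7/13z).

Need |R(x)|<1, x<0.
x=-0.52: |R|=0.5938
x=-2: |R|=0.0370
x=-10: |R|=0.5663
x=-100: |R|=0.8233
θ=7/13≥1/2 ⇒ |1+6/13x|<|1−7/13x| ∀x<0 ⇒ unbounded interval.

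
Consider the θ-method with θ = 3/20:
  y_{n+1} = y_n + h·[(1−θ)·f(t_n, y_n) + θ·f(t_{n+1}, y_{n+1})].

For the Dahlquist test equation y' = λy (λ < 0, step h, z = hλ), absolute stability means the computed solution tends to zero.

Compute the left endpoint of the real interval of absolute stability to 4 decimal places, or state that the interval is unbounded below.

left endpoint -2.8571.

On y'=λy, z=hλ:
  y_{n+1} = y_n + z·[17/20·y_n + 3/20·y_{n+1}] ⇒ (1 − 3/20z)y_{n+1} = (1 + 17/20z)y_n
  Hence R(z) = (1 + 17/20z)/(1 − 3/20z).

Boundary: |R(x)|=1, x<0.
x=-1.79: |R|=0.4111
R=−1: 1+17/20x = −1+3/20x ⇒ -7/10x=2 ⇒ x=2/(-7/10)=-2.8571
Confirm numerically:
  x=-2.419: |R|=0.77496 <1
  x=-2.331: |R|=0.72711 <1
  x=-1.662: |R|=0.33034 <1
  x=-3.119: |R|=1.12488 >1
  x=-2.950: |R|=1.04506 >1
  x=-2.937: |R|=1.03880 >1
Interval (-2.8571, 0).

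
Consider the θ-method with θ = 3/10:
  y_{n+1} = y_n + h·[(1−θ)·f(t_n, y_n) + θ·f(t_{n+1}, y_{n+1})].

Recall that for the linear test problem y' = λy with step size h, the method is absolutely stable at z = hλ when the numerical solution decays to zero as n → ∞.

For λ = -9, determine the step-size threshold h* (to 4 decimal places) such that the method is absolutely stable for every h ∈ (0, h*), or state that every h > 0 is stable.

(-5.0000,0); λ=-9 ⇒ h* = (5)/9 = 0.5556.

Test eqn y'=λy, z=hλ:
  y_{n+1} = y_n + z·[7/10·y_n + 3/10·y_{n+1}] ⇒ (1 − 3/10z)y_{n+1} = (1 + 7/10z)y_n
  ⇒ R(z) = (1 + 7/10z)/(1 − 3/10z).

Find x<0 with |R(x)|<1.
x=-0.97: |R|=0.2486
R=−1: 1+7/10x = −1+3/10x ⇒ -2/5x=2 ⇒ x=2/(-2/5)=-5.0000
Confirm numerically:
  x=-3.844: |R|=0.78525 <1
  x=-2.798: |R|=0.52115 <1
  x=-2.317: |R|=0.36688 <1
  x=-5.377: |R|=1.05771 >1
  x=-5.185: |R|=1.02896 >1
So |R|<1 on (-5.0000, 0).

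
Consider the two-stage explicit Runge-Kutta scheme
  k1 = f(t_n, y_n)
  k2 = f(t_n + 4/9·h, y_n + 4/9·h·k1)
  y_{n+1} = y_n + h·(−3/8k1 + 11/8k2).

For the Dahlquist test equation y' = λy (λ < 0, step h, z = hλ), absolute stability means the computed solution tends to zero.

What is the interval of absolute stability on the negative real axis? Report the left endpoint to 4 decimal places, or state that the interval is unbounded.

z∈(-1.6364,0).

On y'=λy, z=hλ:
  k1=λy_n ⇒ h·k1=z·y_n;  k2=λ(1+4/9z)y_n ⇒ h·k2=z(1+4/9z)y_n
  y_{n+1}/y_n = 1 − 3/8z + 11/8z(1+4/9z) = 1 + z + 11/18z²
  so R(z) = 1 + z + 11/18z².

Need |R(x)|<1, x<0.
x=-1.29: |R|=0.7270
R=1: x+11/18x²=0 ⇒ x=−18/11=-1.6364; min R=1−1/(4·11/18)=0.5909>−1
Confirm numerically:
  x=-1.583: |R|=0.94838 <1
  x=-1.149: |R|=0.65779 <1
  x=-1.035: |R|=0.61964 <1
  x=-0.853: |R|=0.59165 <1
  x=-2.119: |R|=1.62499 >1
  x=-1.956: |R|=1.38207 >1
  x=-1.894: |R|=1.29820 >1
Stable set (-1.6364, 0).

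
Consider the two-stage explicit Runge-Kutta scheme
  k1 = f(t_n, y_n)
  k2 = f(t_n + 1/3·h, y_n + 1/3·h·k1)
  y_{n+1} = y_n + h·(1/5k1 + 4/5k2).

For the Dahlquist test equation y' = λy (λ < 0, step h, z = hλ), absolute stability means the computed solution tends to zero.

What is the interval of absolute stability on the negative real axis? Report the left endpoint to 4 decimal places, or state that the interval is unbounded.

With y'=λy (z=hλ):
  k1=λy_n ⇒ h·k1=z·y_n;  k2=λ(1+1/3z)y_n ⇒ h·k2=z(1+1/3z)y_n
  y_{n+1}/y_n = 1 + 1/5z + 4/5z(1+1/3z) = 1 + z + 4/15z²
  ⇒ R(z) = 1 + z + 4/15z².

Boundary: |R(x)|=1, x<0.
x=-1.4: |R|=0.1227
R=1: x+4/15x²=0 ⇒ x=−15/4=-3.7500; min R=1−1/(4·4/15)=0.0625>−1
Confirm numerically:
  x=-3.335: |R|=0.63093 <1
  x=-2.085: |R|=0.07426 <1
  x=-2.017: |R|=0.06788 <1
  x=-1.950: |R|=0.06400 <1
  x=-4.172: |R|=1.46949 >1
  x=-4.128: |R|=1.41610 >1
Interval (-3.7500, 0).

z∈(-3.7500,0).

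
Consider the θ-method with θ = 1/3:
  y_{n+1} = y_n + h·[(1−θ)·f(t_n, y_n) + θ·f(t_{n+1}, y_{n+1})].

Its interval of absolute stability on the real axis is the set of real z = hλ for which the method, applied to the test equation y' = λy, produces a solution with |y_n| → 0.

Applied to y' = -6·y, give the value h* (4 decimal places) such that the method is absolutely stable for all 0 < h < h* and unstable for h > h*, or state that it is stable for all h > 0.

With y'=λy (z=hλ):
  y_{n+1} = y_n + z·[2/3·y_n + 1/3·y_{n+1}] ⇒ (1 − 1/3z)y_{n+1} = (1 + 2/3z)y_n
  ⇒ R(z) = (1 + 2/3z)/(1 − 1/3z).

Find x<0 with |R(x)|<1.
x=-1.33: |R|=0.0785
R=−1: 1+2/3x = −1+1/3x ⇒ -1/3x=2 ⇒ x=2/(-1/3)=-6.0000
Confirm numerically:
  x=-5.081: |R|=0.88628 <1
  x=-4.254: |R|=0.75931 <1
  x=-3.124: |R|=0.53037 <1
  x=-6.479: |R|=1.05053 >1
  x=-6.434: |R|=1.04600 >1
So |R|<1 on (-6.0000, 0).

(-6.0000,0); λ=-6 ⇒ h* = (6)/6 = 1.0000.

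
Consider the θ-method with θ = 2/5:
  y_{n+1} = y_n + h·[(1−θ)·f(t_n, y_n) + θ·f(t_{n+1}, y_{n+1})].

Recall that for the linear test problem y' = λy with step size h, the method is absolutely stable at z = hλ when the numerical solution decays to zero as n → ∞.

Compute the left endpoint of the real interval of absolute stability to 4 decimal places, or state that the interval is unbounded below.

On y'=λy, z=hλ:
  y_{n+1} = y_n + z·[3/5·y_n + 2/5·y_{n+1}] ⇒ (1 − 2/5z)y_{n+1} = (1 + 3/5z)y_n
  R(z) = (1 + 3/5z)/(1 − 2/5z).

Need |R(x)|<1, x<0.
x=-0.59: |R|=0.5227
R=−1: 1+3/5x = −1+2/5x ⇒ -1/5x=2 ⇒ x=2/(-1/5)=-10.0000
Confirm numerically:
  x=-8.605: |R|=0.93719 <1
  x=-5.480: |R|=0.71679 <1
  x=-4.173: |R|=0.56339 <1
  x=-10.528: |R|=1.02026 >1
  x=-10.517: |R|=1.01986 >1
  x=-10.207: |R|=1.00815 >1
Stable set (-10.0000, 0).

z* = -10.0000.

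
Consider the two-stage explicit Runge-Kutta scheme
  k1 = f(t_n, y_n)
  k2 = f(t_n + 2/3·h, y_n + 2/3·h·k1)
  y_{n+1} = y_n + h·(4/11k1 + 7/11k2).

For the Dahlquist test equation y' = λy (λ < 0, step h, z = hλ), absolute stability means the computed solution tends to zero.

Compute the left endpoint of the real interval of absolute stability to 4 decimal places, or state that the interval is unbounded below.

left endpoint -2.3571.

On y'=λy, z=hλ:
  k1=λy_n ⇒ h·k1=z·y_n;  k2=λ(1+2/3z)y_n ⇒ h·k2=z(1+2/3z)y_n
  y_{n+1}/y_n = 1 + 4/11z + 7/11z(1+2/3z) = 1 + z + 14/33z²
  Hence R(z) = 1 + z + 14/33z².

Boundary: |R(x)|=1, x<0.
x=-0.49: |R|=0.6119
R=1: x+14/33x²=0 ⇒ x=−33/14=-2.3571; min R=1−1/(4·14/33)=0.4107>−1
Confirm numerically:
  x=-1.809: |R|=0.57933 <1
  x=-1.551: |R|=0.46956 <1
  x=-1.539: |R|=0.46583 <1
  x=-1.018: |R|=0.42165 <1
  x=-2.863: |R|=1.61442 >1
  x=-2.682: |R|=1.36963 >1
  x=-2.607: |R|=1.27634 >1
Stable set (-2.3571, 0).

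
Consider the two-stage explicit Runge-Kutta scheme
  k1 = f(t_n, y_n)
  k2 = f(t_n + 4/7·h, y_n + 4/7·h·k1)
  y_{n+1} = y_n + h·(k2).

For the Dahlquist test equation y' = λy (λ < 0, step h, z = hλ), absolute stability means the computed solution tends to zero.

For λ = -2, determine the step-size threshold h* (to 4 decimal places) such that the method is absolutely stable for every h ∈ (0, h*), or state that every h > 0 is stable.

(-1.7500,0); λ=-2 ⇒ h* = (7/4)/2 = 0.8750.

On y'=λy, z=hλ:
  k1=λy_n ⇒ h·k1=z·y_n;  k2=λ(1+4/7z)y_n ⇒ h·k2=z(1+4/7z)y_n
  y_{n+1}/y_n = 1 + z(1+4/7z) = 1 + z + 4/7z²
  Hence R(z) = 1 + z + 4/7z².

Boundary: |R(x)|=1, x<0.
x=-1.61: |R|=0.8712
R=1: x+4/7x²=0 ⇒ x=−7/4=-1.7500; min R=1−1/(4·4/7)=0.5625>−1
Confirm numerically:
  x=-1.191: |R|=0.61956 <1
  x=-1.074: |R|=0.58513 <1
  x=-0.864: |R|=0.56257 <1
  x=-2.183: |R|=1.54014 >1
  x=-2.155: |R|=1.49873 >1
  x=-1.971: |R|=1.24891 >1
Stable set (-1.7500, 0).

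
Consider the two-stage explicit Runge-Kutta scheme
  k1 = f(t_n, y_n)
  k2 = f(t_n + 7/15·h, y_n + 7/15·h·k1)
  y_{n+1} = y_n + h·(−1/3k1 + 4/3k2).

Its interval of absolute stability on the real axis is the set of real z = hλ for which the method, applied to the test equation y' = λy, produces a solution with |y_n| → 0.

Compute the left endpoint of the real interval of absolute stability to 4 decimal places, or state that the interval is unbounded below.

On y'=λy, z=hλ:
  k1=λy_n ⇒ h·k1=z·y_n;  k2=λ(1+7/15z)y_n ⇒ h·k2=z(1+7/15z)y_n
  y_{n+1}/y_n = 1 − 1/3z + 4/3z(1+7/15z) = 1 + z + 28/45z²
  Hence R(z) = 1 + z + 28/45z².

Boundary: |R(x)|=1, x<0.
x=-0.93: |R|=0.6082
R=1: x+28/45x²=0 ⇒ x=−45/28=-1.6071; min R=1−1/(4·28/45)=0.5982>−1
Confirm numerically:
  x=-1.524: |R|=0.92116 <1
  x=-1.519: |R|=0.91669 <1
  x=-1.471: |R|=0.87539 <1
  x=-1.193: |R|=0.69258 <1
  x=-1.910: |R|=1.35993 >1
  x=-1.745: |R|=1.14968 >1
  x=-1.686: |R|=1.08273 >1
Interval (-1.6071, 0).

z* = -1.6071.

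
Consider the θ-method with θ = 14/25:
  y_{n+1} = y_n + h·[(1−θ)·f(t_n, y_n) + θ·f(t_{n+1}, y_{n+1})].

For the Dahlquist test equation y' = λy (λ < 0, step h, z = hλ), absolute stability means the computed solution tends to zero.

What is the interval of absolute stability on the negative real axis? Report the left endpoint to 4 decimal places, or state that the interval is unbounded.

(−∞, 0) — no finite endpoint.

Test eqn y'=λy, z=hλ:
  y_{n+1} = y_n + z·[11/25·y_n + 14/25·y_{n+1}] ⇒ (1 − 14/25z)y_{n+1} = (1 + 11/25z)y_n
  so R(z) = (1 + 11/25z)/(1 − 14/25z).

Find x<0 with |R(x)|<1.
x=-0.98: |R|=0.3673
x=-2: |R|=0.0566
x=-10: |R|=0.5152
x=-100: |R|=0.7544
θ=14/25≥1/2 ⇒ |1+11/25x|<|1−14/25x| ∀x<0 ⇒ stable on all of ℝ⁻.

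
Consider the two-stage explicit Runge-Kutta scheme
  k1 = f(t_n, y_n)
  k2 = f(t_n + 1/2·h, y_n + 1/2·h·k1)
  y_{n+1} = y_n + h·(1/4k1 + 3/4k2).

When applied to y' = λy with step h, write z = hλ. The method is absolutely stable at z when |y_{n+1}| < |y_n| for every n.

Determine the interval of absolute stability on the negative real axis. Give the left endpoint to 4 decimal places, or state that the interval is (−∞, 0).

(-2.6667, 0).

With y'=λy (z=hλ):
  k1=λy_n ⇒ h·k1=z·y_n;  k2=λ(1+1/2z)y_n ⇒ h·k2=z(1+1/2z)y_n
  y_{n+1}/y_n = 1 + 1/4z + 3/4z(1+1/2z) = 1 + z + 3/8z²
  Hence R(z) = 1 + z + 3/8z².

Boundary: |R(x)|=1, x<0.
x=-1.6: |R|=0.3600
R=1: x+3/8x²=0 ⇒ x=−8/3=-2.6667; min R=1−1/(4·3/8)=0.3333>−1
Confirm numerically:
  x=-2.430: |R|=0.78434 <1
  x=-1.919: |R|=0.46196 <1
  x=-1.489: |R|=0.34242 <1
  x=-3.005: |R|=1.38126 >1
  x=-2.933: |R|=1.29293 >1
  x=-2.881: |R|=1.23156 >1
Interval (-2.6667, 0).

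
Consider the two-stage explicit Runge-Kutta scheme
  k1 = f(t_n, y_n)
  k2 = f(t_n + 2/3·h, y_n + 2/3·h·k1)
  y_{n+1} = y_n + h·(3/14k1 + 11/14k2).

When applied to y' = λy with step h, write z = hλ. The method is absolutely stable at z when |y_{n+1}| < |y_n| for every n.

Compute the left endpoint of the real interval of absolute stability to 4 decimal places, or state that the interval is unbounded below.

left endpoint -1.9091.

With y'=λy (z=hλ):
  k1=λy_n ⇒ h·k1=z·y_n;  k2=λ(1+2/3z)y_n ⇒ h·k2=z(1+2/3z)y_n
  y_{n+1}/y_n = 1 + 3/14z + 11/14z(1+2/3z) = 1 + z + 11/21z²
  R(z) = 1 + z + 11/21z².

Boundary: |R(x)|=1, x<0.
x=-0.93: |R|=0.5230
R=1: x+11/21x²=0 ⇒ x=−21/11=-1.9091; min R=1−1/(4·11/21)=0.5227>−1
Confirm numerically:
  x=-1.803: |R|=0.89980 <1
  x=-1.542: |R|=0.70350 <1
  x=-1.401: |R|=0.62713 <1
  x=-0.829: |R|=0.53098 <1
  x=-2.316: |R|=1.49364 >1
  x=-2.201: |R|=1.33654 >1
Interval (-1.9091, 0).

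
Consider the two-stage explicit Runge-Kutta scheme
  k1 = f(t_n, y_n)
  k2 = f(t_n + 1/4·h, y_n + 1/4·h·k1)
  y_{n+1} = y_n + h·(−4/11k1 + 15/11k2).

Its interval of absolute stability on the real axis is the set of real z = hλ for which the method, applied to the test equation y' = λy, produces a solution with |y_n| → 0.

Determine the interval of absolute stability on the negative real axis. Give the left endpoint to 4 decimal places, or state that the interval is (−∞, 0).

(-2.9333, 0).

Set f=λy, z=hλ:
  k1=λy_n ⇒ h·k1=z·y_n;  k2=λ(1+1/4z)y_n ⇒ h·k2=z(1+1/4z)y_n
  y_{n+1}/y_n = 1 − 4/11z + 15/11z(1+1/4z) = 1 + z + 15/44z²
  ⇒ R(z) = 1 + z + 15/44z².

Find x<0 with |R(x)|<1.
x=-1.02: |R|=0.3347
R=1: x+15/44x²=0 ⇒ x=−44/15=-2.9333; min R=1−1/(4·15/44)=0.2667>−1
Confirm numerically:
  x=-2.807: |R|=0.87911 <1
  x=-2.617: |R|=0.71778 <1
  x=-1.622: |R|=0.27489 <1
  x=-1.370: |R|=0.26985 <1
  x=-3.410: |R|=1.55412 >1
  x=-3.183: |R|=1.27092 >1
So |R|<1 on (-2.9333, 0).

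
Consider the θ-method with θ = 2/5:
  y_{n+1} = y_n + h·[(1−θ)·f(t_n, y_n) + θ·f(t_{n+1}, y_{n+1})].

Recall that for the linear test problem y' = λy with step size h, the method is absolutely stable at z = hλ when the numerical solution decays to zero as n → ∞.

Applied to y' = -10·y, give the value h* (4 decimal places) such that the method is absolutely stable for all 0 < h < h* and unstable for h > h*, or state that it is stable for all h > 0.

(-10.0000,0); λ=-10 ⇒ h* = (10)/10 = 1.0000.

On y'=λy, z=hλ:
  y_{n+1} = y_n + z·[3/5·y_n + 2/5·y_{n+1}] ⇒ (1 − 2/5z)y_{n+1} = (1 + 3/5z)y_n
  Hence R(z) = (1 + 3/5z)/(1 − 2/5z).

Need |R(x)|<1, x<0.
x=-1.14: |R|=0.2170
R=−1: 1+3/5x = −1+2/5x ⇒ -1/5x=2 ⇒ x=2/(-1/5)=-10.0000
Confirm numerically:
  x=-9.622: |R|=0.98441 <1
  x=-5.935: |R|=0.75904 <1
  x=-5.796: |R|=0.74662 <1
  x=-10.531: |R|=1.02037 >1
  x=-10.309: |R|=1.01206 >1
Interval (-10.0000, 0).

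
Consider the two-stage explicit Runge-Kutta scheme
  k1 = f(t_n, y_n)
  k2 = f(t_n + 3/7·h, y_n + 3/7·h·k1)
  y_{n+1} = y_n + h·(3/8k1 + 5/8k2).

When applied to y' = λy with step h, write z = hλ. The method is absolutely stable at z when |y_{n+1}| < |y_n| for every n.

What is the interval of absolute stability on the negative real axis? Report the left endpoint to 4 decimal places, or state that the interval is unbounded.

(-3.7333, 0).

With y'=λy (z=hλ):
  k1=λy_n ⇒ h·k1=z·y_n;  k2=λ(1+3/7z)y_n ⇒ h·k2=z(1+3/7z)y_n
  y_{n+1}/y_n = 1 + 3/8z + 5/8z(1+3/7z) = 1 + z + 15/56z²
  so R(z) = 1 + z + 15/56z².

Boundary: |R(x)|=1, x<0.
x=-1.78: |R|=0.0687
R=1: x+15/56x²=0 ⇒ x=−56/15=-3.7333; min R=1−1/(4·15/56)=0.0667>−1
Confirm numerically:
  x=-3.711: |R|=0.97780 <1
  x=-3.540: |R|=0.81668 <1
  x=-2.825: |R|=0.31267 <1
  x=-2.581: |R|=0.20335 <1
  x=-4.179: |R|=1.49887 >1
  x=-4.033: |R|=1.32372 >1
Interval (-3.7333, 0).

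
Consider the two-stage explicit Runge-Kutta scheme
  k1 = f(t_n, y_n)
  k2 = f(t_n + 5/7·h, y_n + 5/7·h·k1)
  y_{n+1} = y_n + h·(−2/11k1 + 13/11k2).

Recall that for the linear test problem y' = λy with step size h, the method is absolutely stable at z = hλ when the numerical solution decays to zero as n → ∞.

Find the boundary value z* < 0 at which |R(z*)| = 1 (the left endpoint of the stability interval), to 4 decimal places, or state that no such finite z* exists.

Test eqn y'=λy, z=hλ:
  k1=λy_n ⇒ h·k1=z·y_n;  k2=λ(1+5/7z)y_n ⇒ h·k2=z(1+5/7z)y_n
  y_{n+1}/y_n = 1 − 2/11z + 13/11z(1+5/7z) = 1 + z + 65/77z²
  Hence R(z) = 1 + z + 65/77z².

Need |R(x)|<1, x<0.
x=-1.57: |R|=1.5108
R=1: x+65/77x²=0 ⇒ x=−77/65=-1.1846; min R=1−1/(4·65/77)=0.7038>−1
Confirm numerically:
  x=-1.163: |R|=0.97878 <1
  x=-0.914: |R|=0.79120 <1
  x=-0.848: |R|=0.75904 <1
  x=-0.642: |R|=0.70593 <1
  x=-1.654: |R|=1.65537 >1
  x=-1.565: |R|=1.50253 >1
  x=-1.368: |R|=1.21177 >1
So |R|<1 on (-1.1846, 0).

z* = -1.1846.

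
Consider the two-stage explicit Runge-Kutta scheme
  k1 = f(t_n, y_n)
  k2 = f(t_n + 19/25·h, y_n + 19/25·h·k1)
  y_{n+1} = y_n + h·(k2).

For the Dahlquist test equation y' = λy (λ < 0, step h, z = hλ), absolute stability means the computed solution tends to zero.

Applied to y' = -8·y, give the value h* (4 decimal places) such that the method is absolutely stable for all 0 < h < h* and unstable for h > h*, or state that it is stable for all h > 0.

(-1.3158,0); λ=-8 ⇒ h* = (25/19)/8 = 0.1645.

Test eqn y'=λy, z=hλ:
  k1=λy_n ⇒ h·k1=z·y_n;  k2=λ(1+19/25z)y_n ⇒ h·k2=z(1+19/25z)y_n
  y_{n+1}/y_n = 1 + z(1+19/25z) = 1 + z + 19/25z²
  Hence R(z) = 1 + z + 19/25z².

Need |R(x)|<1, x<0.
x=-1.12: |R|=0.8333
R=1: x+19/25x²=0 ⇒ x=−25/19=-1.3158; min R=1−1/(4·19/25)=0.6711>−1
Confirm numerically:
  x=-1.052: |R|=0.78910 <1
  x=-0.955: |R|=0.73814 <1
  x=-0.676: |R|=0.67130 <1
  x=-1.463: |R|=1.16368 >1
  x=-1.386: |R|=1.07396 >1
So |R|<1 on (-1.3158, 0).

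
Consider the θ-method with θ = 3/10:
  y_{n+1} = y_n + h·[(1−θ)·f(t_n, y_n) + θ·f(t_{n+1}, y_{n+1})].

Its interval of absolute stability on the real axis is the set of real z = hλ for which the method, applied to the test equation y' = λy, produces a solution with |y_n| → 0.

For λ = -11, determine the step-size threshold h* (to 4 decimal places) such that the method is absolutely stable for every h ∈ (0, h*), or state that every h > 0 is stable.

Test eqn y'=λy, z=hλ:
  y_{n+1} = y_n + z·[7/10·y_n + 3/10·y_{n+1}] ⇒ (1 − 3/10z)y_{n+1} = (1 + 7/10z)y_n
  R(z) = (1 + 7/10z)/(1 − 3/10z).

Find x<0 with |R(x)|<1.
x=-0.94: |R|=0.2668
R=−1: 1+7/10x = −1+3/10x ⇒ -2/5x=2 ⇒ x=2/(-2/5)=-5.0000
Confirm numerically:
  x=-3.068: |R|=0.59758 <1
  x=-2.489: |R|=0.42497 <1
  x=-2.469: |R|=0.41839 <1
  x=-2.022: |R|=0.25856 <1
  x=-5.326: |R|=1.05020 >1
  x=-5.154: |R|=1.02419 >1
Stable set (-5.0000, 0).

(-5.0000,0); λ=-11 ⇒ h* = (5)/11 = 0.4545.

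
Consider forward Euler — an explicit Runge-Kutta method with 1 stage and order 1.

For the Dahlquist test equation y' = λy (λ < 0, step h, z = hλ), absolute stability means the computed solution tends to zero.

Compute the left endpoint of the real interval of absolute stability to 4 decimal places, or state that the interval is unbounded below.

On y'=λy, z=hλ:
  order 1, 1-stage ⇒ R(z)=1+z
  (e.g. R(-1.66)=-0.66000, |R|=0.66000)

Find x<0 with |R(x)|<1.
x=-1.66: |R|=0.6600
|R(-1.88)|=0.8800 |R(-1.43)|=0.4300 |R(-1.18)|=0.1800
Bisect:
  x_lo=-2.3758 |R|=1.3758  x_hi=-0.1105 |R|=0.8895
  mid=-1.24315 |R|=0.24315 →hi
  mid=-1.80948 |R|=0.80948 →hi
  mid=-2.09264 |R|=1.09264 →lo
  mid=-1.95106 |R|=0.95106 →hi
  mid=-2.02185 |R|=1.02185 →lo
  mid=-1.98646 |R|=0.98646 →hi
  mid=-2.00415 |R|=1.00415 →lo
  ...
  [-2.00001,-1.99987] ⇒ x*=-2.0000
So |R|<1 on (-2.0000, 0).

z* = -2.0000.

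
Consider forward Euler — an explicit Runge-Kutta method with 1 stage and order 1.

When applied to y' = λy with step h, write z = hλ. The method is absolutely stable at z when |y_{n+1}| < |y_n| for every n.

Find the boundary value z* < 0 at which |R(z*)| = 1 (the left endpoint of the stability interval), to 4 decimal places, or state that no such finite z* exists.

On y'=λy, z=hλ:
  order 1, 1-stage ⇒ R(z)=1+z
  (e.g. R(-0.64)=0.36000, |R|=0.36000)

Solve |R(x)|<1 on ℝ⁻.
x=-0.64: |R|=0.3600
|R(-2.05)|=1.0500 |R(-2.03)|=1.0300 |R(-1.71)|=0.7100
Bisect:
  x_lo=-2.4735 |R|=1.4735  x_hi=-0.2465 |R|=0.7535
  mid=-1.35998 |R|=0.35998 →hi
  mid=-1.91673 |R|=0.91673 →hi
  mid=-2.19511 |R|=1.19511 →lo
  mid=-2.05592 |R|=1.05592 →lo
  mid=-1.98633 |R|=0.98633 →hi
  mid=-2.02112 |R|=1.02112 →lo
  mid=-2.00373 |R|=1.00373 →lo
  mid=-1.99503 |R|=0.99503 →hi
  ...
  [-2.00006,-1.99992] ⇒ x*=-2.0000
Interval (-2.0000, 0).

z* = -2.0000.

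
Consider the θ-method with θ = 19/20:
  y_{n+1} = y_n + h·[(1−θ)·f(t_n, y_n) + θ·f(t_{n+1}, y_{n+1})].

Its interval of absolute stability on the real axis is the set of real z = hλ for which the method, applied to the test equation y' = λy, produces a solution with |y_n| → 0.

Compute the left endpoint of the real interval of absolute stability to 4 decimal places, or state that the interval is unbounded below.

On y'=λy, z=hλ:
  y_{n+1} = y_n + z·[1/20·y_n + 19/20·y_{n+1}] ⇒ (1 − 19/20z)y_{n+1} = (1 + 1/20z)y_n
  ⇒ R(z) = (1 + 1/20z)/(1 − 19/20z).

Find x<0 with |R(x)|<1.
x=-1.52: |R|=0.3781
x=-2: |R|=0.3103
x=-10: |R|=0.0476
x=-100: |R|=0.0417
θ=19/20≥1/2 ⇒ |1+1/20x|<|1−19/20x| ∀x<0 ⇒ stable on all of ℝ⁻.

unbounded; (−∞, 0).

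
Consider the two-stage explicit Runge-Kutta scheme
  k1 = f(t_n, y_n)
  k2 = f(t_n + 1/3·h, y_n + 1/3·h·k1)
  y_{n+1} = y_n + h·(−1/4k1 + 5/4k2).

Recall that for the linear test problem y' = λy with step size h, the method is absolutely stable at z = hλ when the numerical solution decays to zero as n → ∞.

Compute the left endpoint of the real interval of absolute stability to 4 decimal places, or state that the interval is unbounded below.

z* = -2.4000.

With y'=λy (z=hλ):
  k1=λy_n ⇒ h·k1=z·y_n;  k2=λ(1+1/3z)y_n ⇒ h·k2=z(1+1/3z)y_n
  y_{n+1}/y_n = 1 − 1/4z + 5/4z(1+1/3z) = 1 + z + 5/12z²
  Hence R(z) = 1 + z + 5/12z².

Find x<0 with |R(x)|<1.
x=-0.88: |R|=0.4427
R=1: x+5/12x²=0 ⇒ x=−12/5=-2.4000; min R=1−1/(4·5/12)=0.4000>−1
Confirm numerically:
  x=-2.314: |R|=0.91708 <1
  x=-1.711: |R|=0.50880 <1
  x=-1.166: |R|=0.40048 <1
  x=-0.983: |R|=0.41962 <1
  x=-2.925: |R|=1.63984 >1
  x=-2.782: |R|=1.44280 >1
So |R|<1 on (-2.4000, 0).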